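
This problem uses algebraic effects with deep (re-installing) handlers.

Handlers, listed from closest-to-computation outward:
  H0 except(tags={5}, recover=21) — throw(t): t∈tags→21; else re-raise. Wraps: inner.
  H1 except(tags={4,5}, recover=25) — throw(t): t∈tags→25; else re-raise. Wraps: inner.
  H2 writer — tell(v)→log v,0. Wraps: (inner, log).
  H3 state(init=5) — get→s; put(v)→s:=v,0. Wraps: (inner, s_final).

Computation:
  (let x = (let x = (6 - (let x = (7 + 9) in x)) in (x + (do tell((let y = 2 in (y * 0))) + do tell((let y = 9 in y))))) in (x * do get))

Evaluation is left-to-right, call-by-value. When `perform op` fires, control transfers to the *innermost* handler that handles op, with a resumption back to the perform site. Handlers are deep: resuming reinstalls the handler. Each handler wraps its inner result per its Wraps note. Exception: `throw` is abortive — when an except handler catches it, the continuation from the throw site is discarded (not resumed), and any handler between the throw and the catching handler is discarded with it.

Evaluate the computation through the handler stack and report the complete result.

Answer: ((-50, (0, 9)), 5)

Working:
tell(0) @ H2 ⇒ log+=0
tell(9) @ H2 ⇒ log+=9
get @ H3 ⇒ 5
H0 returns -50
H1 returns -50
H2 returns (-50, (0, 9))
H3 returns ((-50, (0, 9)), 5)
= ((-50, (0, 9)), 5)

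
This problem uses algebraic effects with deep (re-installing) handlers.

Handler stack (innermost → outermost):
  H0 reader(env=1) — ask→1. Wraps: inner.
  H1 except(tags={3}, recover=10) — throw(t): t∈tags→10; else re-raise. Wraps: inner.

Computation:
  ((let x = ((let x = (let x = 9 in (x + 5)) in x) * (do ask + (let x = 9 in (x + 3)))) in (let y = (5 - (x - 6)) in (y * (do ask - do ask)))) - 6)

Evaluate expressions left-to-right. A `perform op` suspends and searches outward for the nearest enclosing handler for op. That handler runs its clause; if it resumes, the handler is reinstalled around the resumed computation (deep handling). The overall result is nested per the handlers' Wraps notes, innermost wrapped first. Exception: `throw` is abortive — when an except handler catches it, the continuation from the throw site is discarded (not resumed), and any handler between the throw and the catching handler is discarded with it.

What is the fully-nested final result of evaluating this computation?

Evaluation trace:
ask @ H0 ⇒ 1
ask @ H0 ⇒ 1
ask @ H0 ⇒ 1
H0 returns -6
H1 returns -6
= -6

Answer: -6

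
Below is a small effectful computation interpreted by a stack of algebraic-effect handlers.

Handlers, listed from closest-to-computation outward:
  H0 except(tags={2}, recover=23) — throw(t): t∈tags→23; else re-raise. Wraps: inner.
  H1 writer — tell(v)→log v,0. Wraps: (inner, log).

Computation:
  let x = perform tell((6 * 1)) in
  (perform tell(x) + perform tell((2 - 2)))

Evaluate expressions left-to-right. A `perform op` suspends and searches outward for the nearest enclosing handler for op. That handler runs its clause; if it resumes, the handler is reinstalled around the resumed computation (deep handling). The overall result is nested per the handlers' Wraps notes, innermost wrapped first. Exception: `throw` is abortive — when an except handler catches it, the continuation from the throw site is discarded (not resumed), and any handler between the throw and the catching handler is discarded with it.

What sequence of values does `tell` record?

Answer: (6, 0, 0)

Step-by-step:
tell(6) @ H1 ⇒ log+=6
tell(0) @ H1 ⇒ log+=0
tell(0) @ H1 ⇒ log+=0
H0 returns 0
H1 returns (0, (6, 0, 0))
= (0, (6, 0, 0))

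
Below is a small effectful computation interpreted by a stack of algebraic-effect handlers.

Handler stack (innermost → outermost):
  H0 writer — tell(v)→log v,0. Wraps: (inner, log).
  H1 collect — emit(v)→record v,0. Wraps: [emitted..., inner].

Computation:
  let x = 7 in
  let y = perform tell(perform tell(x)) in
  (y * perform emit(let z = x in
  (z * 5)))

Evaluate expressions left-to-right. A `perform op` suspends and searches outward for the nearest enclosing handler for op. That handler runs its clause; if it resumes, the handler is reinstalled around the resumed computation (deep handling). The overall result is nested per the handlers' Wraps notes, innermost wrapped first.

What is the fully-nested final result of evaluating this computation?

Evaluation trace:
tell(7) @ H0 ⇒ log+=7
tell(0) @ H0 ⇒ log+=0
emit(35) @ H1 ⇒ out+=35
H0 returns (0, (7, 0))
H1 returns [35, (0, (7, 0))]
= [35, (0, (7, 0))]

Answer: [35, (0, (7, 0))]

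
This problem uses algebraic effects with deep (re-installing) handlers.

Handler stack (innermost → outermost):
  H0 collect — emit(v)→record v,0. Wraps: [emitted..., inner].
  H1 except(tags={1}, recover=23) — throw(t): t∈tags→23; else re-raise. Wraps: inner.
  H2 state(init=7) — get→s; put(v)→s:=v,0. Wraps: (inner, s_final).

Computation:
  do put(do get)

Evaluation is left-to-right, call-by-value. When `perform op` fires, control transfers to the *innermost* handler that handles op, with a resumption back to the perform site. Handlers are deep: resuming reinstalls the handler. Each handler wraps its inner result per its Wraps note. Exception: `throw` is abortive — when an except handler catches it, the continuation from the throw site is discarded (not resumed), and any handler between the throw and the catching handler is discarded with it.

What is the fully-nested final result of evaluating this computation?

Answer: ([0], 7)

Working:
get @ H2 ⇒ 7
put(7) @ H2 ⇒ s:=7
H0 returns [0]
H1 returns [0]
H2 returns ([0], 7)
= ([0], 7)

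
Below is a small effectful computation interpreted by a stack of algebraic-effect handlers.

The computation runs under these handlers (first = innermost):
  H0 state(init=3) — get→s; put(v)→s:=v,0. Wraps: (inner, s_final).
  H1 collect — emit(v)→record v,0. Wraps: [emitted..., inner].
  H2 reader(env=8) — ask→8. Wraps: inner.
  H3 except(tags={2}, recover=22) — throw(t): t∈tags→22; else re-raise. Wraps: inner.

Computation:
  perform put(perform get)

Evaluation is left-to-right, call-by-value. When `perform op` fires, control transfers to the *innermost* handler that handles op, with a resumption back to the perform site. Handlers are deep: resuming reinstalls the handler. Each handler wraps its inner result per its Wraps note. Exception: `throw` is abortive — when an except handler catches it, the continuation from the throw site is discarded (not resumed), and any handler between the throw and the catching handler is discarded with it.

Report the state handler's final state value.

Answer: 3

Evaluation trace:
get @ H0 ⇒ 3
put(3) @ H0 ⇒ s:=3
H0 returns (0, 3)
H1 returns [(0, 3)]
H2 returns [(0, 3)]
H3 returns [(0, 3)]
= [(0, 3)]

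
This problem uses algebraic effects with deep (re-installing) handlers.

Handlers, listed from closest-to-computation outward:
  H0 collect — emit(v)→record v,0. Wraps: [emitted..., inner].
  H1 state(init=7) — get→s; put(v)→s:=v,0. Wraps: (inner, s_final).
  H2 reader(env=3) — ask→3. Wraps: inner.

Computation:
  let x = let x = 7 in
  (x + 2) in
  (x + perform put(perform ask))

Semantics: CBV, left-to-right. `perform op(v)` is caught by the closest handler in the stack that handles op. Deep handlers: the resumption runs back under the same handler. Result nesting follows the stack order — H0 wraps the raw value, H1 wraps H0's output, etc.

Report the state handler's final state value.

Answer: 3

Step-by-step:
ask @ H2 ⇒ 3
put(3) @ H1 ⇒ s:=3
H0 returns [9]
H1 returns ([9], 3)
H2 returns ([9], 3)
= ([9], 3)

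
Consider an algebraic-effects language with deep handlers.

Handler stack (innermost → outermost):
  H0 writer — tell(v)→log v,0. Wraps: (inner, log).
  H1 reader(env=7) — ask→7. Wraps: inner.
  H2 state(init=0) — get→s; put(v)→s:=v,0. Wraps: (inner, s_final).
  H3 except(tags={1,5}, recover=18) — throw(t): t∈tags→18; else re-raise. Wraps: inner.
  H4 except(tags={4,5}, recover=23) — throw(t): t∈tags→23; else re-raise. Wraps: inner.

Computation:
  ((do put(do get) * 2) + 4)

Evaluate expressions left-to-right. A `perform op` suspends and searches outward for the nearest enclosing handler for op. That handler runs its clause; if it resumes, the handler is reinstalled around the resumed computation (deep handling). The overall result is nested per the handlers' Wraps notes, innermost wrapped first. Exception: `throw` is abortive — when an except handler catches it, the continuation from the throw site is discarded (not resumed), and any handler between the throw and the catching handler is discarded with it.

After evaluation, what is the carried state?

Answer: 0

Step-by-step:
get @ H2 ⇒ 0
put(0) @ H2 ⇒ s:=0
H0 returns (4, ())
H1 returns (4, ())
H2 returns ((4, ()), 0)
H3 returns ((4, ()), 0)
H4 returns ((4, ()), 0)
= ((4, ()), 0)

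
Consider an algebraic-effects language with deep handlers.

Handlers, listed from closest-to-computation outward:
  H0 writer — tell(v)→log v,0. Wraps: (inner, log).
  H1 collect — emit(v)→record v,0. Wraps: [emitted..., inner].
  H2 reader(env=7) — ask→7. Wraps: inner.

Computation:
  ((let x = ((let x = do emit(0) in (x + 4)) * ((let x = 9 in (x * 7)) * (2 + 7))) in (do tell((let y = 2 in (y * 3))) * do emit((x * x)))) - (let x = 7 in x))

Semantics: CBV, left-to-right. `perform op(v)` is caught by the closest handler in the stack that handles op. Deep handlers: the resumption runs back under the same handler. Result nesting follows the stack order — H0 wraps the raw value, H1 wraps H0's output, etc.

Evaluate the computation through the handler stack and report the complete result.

Working:
emit(0) @ H1 ⇒ out+=0
tell(6) @ H0 ⇒ log+=6
emit(5143824) @ H1 ⇒ out+=5143824
H0 returns (-7, (6))
H1 returns [0, 5143824, (-7, (6))]
H2 returns [0, 5143824, (-7, (6))]
= [0, 5143824, (-7, (6))]

Answer: [0, 5143824, (-7, (6))]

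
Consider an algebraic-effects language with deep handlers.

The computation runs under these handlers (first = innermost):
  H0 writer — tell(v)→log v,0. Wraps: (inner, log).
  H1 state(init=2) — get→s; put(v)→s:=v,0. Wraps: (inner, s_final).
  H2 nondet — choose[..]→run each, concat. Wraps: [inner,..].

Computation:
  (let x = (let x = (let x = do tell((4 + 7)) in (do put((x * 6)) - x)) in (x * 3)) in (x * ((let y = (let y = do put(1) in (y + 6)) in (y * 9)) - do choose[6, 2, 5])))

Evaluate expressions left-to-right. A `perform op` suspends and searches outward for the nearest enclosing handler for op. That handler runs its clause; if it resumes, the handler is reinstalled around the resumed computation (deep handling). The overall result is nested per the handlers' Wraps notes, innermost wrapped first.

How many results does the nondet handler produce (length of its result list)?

Answer: 3

Working:
tell(11) @ H0 ⇒ log+=11
put(0) @ H1 ⇒ s:=0
put(1) @ H1 ⇒ s:=1
choose[6, 2, 5] @ H2
  branch[0] choose=6:
    H0 returns (0, (11))
    H1 returns ((0, (11)), 1)
    H2 returns [((0, (11)), 1)]
  branch[1] choose=2:
    H0 returns (0, (11))
    H1 returns ((0, (11)), 1)
    H2 returns [((0, (11)), 1)]
  branch[2] choose=5:
    H0 returns (0, (11))
    H1 returns ((0, (11)), 1)
    H2 returns [((0, (11)), 1)]
= [((0, (11)), 1), ((0, (11)), 1), ((0, (11)), 1)]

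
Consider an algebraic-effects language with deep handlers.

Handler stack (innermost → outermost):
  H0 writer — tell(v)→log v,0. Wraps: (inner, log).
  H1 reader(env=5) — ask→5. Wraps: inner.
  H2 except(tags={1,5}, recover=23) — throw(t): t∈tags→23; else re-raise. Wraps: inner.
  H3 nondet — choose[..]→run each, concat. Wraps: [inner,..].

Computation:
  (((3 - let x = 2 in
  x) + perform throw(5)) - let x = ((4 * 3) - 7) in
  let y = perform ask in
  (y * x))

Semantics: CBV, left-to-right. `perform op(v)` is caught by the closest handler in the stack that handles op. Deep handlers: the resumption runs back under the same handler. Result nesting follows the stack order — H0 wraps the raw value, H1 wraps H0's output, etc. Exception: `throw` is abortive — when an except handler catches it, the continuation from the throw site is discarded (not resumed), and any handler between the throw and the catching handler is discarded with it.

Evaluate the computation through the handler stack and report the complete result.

Answer: [23]

Evaluation trace:
throw(5) @ H2 caught ⇒ 23
H3 returns [23]
= [23]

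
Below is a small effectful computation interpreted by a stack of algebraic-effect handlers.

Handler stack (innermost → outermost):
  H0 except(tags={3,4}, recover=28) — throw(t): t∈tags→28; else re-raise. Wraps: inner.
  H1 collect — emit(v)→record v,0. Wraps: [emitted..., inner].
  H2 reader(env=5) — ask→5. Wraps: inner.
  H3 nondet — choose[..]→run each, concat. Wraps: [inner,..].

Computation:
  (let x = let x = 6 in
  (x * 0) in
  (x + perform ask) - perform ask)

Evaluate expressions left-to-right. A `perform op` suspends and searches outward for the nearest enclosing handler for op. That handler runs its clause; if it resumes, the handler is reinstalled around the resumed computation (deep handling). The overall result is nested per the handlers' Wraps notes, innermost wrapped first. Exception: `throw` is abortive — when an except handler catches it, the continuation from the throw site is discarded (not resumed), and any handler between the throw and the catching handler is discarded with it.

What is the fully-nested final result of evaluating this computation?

Answer: [[0]]

Evaluation trace:
ask @ H2 ⇒ 5
ask @ H2 ⇒ 5
H0 returns 0
H1 returns [0]
H2 returns [0]
H3 returns [[0]]
= [[0]]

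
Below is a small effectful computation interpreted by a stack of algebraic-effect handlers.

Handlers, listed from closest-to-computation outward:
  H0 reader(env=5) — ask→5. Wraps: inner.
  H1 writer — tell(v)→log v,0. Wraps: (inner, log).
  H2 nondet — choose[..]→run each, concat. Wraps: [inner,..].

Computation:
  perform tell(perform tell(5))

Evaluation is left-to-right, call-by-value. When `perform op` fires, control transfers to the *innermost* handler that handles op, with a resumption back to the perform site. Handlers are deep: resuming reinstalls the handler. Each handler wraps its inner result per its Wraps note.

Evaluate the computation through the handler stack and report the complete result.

Answer: [(0, (5, 0))]

Evaluation trace:
tell(5) @ H1 ⇒ log+=5
tell(0) @ H1 ⇒ log+=0
H0 returns 0
H1 returns (0, (5, 0))
H2 returns [(0, (5, 0))]
= [(0, (5, 0))]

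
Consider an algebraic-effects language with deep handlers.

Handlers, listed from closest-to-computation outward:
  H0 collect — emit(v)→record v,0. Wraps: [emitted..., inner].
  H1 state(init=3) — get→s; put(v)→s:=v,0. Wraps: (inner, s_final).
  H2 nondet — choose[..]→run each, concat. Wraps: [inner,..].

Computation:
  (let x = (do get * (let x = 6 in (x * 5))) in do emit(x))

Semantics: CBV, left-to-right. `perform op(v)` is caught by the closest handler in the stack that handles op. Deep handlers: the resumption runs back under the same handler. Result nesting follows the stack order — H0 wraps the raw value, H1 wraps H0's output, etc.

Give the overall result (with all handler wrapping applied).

Answer: [([90, 0], 3)]

Step-by-step:
get @ H1 ⇒ 3
emit(90) @ H0 ⇒ out+=90
H0 returns [90, 0]
H1 returns ([90, 0], 3)
H2 returns [([90, 0], 3)]
= [([90, 0], 3)]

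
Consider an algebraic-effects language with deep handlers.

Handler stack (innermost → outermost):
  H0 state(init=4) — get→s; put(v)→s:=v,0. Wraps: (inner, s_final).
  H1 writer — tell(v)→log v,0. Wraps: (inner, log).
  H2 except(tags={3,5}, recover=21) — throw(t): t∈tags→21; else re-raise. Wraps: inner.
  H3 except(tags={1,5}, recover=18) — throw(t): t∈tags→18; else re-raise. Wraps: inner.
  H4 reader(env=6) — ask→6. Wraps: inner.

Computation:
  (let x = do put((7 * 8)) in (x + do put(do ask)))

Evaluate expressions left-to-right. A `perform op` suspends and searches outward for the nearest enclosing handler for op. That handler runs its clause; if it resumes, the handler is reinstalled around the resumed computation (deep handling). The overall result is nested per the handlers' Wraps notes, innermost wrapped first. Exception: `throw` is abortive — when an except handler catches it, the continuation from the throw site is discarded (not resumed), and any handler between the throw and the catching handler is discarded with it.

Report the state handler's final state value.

Answer: 6

Evaluation trace:
put(56) @ H0 ⇒ s:=56
ask @ H4 ⇒ 6
put(6) @ H0 ⇒ s:=6
H0 returns (0, 6)
H1 returns ((0, 6), ())
H2 returns ((0, 6), ())
H3 returns ((0, 6), ())
H4 returns ((0, 6), ())
= ((0, 6), ())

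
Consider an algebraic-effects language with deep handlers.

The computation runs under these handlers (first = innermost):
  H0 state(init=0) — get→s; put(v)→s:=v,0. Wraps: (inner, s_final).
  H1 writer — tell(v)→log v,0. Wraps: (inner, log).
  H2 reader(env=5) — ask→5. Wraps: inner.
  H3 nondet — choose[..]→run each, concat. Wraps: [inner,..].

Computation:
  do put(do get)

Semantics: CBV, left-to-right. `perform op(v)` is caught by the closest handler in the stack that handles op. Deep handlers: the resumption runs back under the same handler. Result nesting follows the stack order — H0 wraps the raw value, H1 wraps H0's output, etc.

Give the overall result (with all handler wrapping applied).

Answer: [((0, 0), ())]

Working:
get @ H0 ⇒ 0
put(0) @ H0 ⇒ s:=0
H0 returns (0, 0)
H1 returns ((0, 0), ())
H2 returns ((0, 0), ())
H3 returns [((0, 0), ())]
= [((0, 0), ())]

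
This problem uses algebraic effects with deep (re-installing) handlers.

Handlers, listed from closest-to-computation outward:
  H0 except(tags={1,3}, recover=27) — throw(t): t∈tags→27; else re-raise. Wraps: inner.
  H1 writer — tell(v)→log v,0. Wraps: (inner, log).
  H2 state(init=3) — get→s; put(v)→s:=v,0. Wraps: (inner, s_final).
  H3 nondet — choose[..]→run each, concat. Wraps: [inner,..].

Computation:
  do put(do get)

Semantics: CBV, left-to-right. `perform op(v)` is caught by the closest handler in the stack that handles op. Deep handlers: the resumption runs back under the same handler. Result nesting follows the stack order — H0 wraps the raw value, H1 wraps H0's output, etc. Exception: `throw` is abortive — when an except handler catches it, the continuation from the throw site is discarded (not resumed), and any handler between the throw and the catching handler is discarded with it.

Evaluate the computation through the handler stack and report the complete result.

Working:
get @ H2 ⇒ 3
put(3) @ H2 ⇒ s:=3
H0 returns 0
H1 returns (0, ())
H2 returns ((0, ()), 3)
H3 returns [((0, ()), 3)]
= [((0, ()), 3)]

Answer: [((0, ()), 3)]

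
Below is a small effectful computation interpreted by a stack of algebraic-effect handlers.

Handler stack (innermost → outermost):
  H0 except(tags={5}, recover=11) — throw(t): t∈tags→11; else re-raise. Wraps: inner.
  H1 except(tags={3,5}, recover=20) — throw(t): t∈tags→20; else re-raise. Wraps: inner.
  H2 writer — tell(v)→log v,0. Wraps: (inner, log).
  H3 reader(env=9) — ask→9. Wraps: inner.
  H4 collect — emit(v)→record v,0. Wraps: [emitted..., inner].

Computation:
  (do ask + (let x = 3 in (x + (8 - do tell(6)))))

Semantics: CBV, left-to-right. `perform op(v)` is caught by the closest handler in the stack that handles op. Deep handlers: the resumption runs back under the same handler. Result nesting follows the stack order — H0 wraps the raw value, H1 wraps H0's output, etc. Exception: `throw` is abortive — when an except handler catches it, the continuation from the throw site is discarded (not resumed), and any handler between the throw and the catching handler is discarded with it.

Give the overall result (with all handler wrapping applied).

Answer: [(20, (6))]

Evaluation trace:
ask @ H3 ⇒ 9
tell(6) @ H2 ⇒ log+=6
H0 returns 20
H1 returns 20
H2 returns (20, (6))
H3 returns (20, (6))
H4 returns [(20, (6))]
= [(20, (6))]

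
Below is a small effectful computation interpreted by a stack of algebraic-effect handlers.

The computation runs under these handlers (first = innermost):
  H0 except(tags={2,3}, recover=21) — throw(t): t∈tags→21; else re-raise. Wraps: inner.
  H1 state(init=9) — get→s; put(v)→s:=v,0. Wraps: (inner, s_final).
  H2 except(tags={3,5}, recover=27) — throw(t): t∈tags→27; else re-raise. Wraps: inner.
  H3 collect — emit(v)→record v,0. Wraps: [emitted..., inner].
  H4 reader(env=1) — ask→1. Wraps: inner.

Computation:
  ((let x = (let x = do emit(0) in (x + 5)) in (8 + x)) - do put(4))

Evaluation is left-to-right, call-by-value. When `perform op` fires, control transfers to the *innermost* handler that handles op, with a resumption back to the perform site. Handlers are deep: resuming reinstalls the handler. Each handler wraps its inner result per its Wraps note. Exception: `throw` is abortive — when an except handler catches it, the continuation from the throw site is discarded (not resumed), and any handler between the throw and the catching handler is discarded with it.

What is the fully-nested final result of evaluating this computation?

Answer: [0, (13, 4)]

Evaluation trace:
emit(0) @ H3 ⇒ out+=0
put(4) @ H1 ⇒ s:=4
H0 returns 13
H1 returns (13, 4)
H2 returns (13, 4)
H3 returns [0, (13, 4)]
H4 returns [0, (13, 4)]
= [0, (13, 4)]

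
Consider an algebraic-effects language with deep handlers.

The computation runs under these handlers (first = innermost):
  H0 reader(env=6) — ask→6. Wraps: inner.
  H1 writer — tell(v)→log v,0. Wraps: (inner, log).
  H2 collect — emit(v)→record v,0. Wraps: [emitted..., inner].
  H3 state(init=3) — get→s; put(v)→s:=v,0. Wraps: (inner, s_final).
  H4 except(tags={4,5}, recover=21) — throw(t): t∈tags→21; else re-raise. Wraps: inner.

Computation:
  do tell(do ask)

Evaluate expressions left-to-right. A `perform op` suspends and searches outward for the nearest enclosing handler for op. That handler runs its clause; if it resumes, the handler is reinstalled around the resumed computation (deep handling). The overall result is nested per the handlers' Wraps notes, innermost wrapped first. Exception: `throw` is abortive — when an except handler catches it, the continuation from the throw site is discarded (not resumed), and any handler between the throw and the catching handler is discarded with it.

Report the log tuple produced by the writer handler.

Evaluation trace:
ask @ H0 ⇒ 6
tell(6) @ H1 ⇒ log+=6
H0 returns 0
H1 returns (0, (6))
H2 returns [(0, (6))]
H3 returns ([(0, (6))], 3)
H4 returns ([(0, (6))], 3)
= ([(0, (6))], 3)

Answer: (6)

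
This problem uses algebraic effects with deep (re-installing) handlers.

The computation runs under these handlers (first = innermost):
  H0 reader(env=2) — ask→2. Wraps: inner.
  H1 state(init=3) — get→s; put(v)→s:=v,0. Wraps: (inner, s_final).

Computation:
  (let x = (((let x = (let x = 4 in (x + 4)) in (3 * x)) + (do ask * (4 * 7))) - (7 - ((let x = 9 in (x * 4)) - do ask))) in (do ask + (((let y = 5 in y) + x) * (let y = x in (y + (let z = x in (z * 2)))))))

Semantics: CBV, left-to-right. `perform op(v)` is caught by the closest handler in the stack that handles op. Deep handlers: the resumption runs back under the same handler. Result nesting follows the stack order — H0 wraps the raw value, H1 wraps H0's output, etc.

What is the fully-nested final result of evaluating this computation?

Answer: (35954, 3)

Evaluation trace:
ask @ H0 ⇒ 2
ask @ H0 ⇒ 2
ask @ H0 ⇒ 2
H0 returns 35954
H1 returns (35954, 3)
= (35954, 3)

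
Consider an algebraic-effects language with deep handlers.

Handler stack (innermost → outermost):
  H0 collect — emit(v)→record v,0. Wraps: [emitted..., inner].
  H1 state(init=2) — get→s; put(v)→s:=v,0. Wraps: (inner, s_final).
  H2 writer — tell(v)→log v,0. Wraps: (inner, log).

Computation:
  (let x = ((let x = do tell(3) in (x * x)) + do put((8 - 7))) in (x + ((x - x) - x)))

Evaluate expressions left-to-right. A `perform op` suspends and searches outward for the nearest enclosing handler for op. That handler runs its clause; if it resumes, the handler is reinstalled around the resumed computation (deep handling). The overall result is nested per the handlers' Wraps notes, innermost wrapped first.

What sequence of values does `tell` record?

Answer: (3)

Working:
tell(3) @ H2 ⇒ log+=3
put(1) @ H1 ⇒ s:=1
H0 returns [0]
H1 returns ([0], 1)
H2 returns (([0], 1), (3))
= (([0], 1), (3))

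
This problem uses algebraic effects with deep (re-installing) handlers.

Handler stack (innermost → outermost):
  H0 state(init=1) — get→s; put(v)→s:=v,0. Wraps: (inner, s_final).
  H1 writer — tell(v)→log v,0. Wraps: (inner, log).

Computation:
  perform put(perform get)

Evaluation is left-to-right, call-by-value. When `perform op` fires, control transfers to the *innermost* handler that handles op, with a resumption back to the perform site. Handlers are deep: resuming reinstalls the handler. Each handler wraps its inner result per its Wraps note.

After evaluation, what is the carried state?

Working:
get @ H0 ⇒ 1
put(1) @ H0 ⇒ s:=1
H0 returns (0, 1)
H1 returns ((0, 1), ())
= ((0, 1), ())

Answer: 1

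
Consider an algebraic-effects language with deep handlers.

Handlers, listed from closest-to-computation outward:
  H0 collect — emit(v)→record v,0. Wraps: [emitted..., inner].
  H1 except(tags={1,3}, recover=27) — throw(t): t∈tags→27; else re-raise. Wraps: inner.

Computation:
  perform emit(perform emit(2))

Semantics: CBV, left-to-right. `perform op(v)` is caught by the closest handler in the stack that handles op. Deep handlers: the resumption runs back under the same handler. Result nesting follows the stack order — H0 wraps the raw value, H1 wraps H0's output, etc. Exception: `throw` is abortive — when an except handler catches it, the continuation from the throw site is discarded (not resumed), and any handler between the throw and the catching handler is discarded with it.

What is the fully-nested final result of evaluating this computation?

Evaluation trace:
emit(2) @ H0 ⇒ out+=2
emit(0) @ H0 ⇒ out+=0
H0 returns [2, 0, 0]
H1 returns [2, 0, 0]
= [2, 0, 0]

Answer: [2, 0, 0]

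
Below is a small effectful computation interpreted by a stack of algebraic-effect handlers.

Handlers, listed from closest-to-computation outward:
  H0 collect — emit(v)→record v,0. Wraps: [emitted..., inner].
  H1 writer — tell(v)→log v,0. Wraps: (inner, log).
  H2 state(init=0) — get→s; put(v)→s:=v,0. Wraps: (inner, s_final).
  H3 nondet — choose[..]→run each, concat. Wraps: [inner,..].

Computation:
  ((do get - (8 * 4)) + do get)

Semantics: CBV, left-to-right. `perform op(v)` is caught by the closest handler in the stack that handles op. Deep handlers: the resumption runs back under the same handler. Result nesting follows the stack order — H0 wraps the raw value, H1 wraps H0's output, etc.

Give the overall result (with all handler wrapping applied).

Working:
get @ H2 ⇒ 0
get @ H2 ⇒ 0
H0 returns [-32]
H1 returns ([-32], ())
H2 returns (([-32], ()), 0)
H3 returns [(([-32], ()), 0)]
= [(([-32], ()), 0)]

Answer: [(([-32], ()), 0)]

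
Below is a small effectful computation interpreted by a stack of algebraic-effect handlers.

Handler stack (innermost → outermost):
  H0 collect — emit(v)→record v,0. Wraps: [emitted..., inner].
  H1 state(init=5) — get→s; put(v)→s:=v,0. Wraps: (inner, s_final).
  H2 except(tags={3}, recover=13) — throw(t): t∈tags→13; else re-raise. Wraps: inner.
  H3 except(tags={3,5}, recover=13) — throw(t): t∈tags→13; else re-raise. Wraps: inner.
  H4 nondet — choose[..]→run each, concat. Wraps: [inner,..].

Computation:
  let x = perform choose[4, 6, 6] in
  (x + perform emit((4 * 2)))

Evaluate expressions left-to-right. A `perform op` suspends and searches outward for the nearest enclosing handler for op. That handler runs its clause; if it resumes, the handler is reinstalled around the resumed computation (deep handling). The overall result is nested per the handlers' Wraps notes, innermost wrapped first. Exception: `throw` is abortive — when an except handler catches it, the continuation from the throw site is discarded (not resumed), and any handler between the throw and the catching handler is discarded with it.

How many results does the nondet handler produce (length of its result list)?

Step-by-step:
choose[4, 6, 6] @ H4
  branch[0] choose=4:
    emit(8) @ H0 ⇒ out+=8
    H0 returns [8, 4]
    H1 returns ([8, 4], 5)
    H2 returns ([8, 4], 5)
    H3 returns ([8, 4], 5)
    H4 returns [([8, 4], 5)]
  branch[1] choose=6:
    emit(8) @ H0 ⇒ out+=8
    H0 returns [8, 6]
    H1 returns ([8, 6], 5)
    H2 returns ([8, 6], 5)
    H3 returns ([8, 6], 5)
    H4 returns [([8, 6], 5)]
  branch[2] choose=6:
    emit(8) @ H0 ⇒ out+=8
    H0 returns [8, 6]
    H1 returns ([8, 6], 5)
    H2 returns ([8, 6], 5)
    H3 returns ([8, 6], 5)
    H4 returns [([8, 6], 5)]
= [([8, 4], 5), ([8, 6], 5), ([8, 6], 5)]

Answer: 3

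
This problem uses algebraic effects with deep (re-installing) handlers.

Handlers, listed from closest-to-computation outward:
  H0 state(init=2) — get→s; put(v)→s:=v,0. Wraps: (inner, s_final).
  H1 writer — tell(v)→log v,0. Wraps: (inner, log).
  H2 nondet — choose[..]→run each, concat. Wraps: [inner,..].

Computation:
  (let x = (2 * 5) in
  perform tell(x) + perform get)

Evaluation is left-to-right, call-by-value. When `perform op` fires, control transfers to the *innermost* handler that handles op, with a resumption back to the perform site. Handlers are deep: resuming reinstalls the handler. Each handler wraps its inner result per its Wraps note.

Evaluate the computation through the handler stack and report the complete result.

Answer: [((2, 2), (10))]

Step-by-step:
tell(10) @ H1 ⇒ log+=10
get @ H0 ⇒ 2
H0 returns (2, 2)
H1 returns ((2, 2), (10))
H2 returns [((2, 2), (10))]
= [((2, 2), (10))]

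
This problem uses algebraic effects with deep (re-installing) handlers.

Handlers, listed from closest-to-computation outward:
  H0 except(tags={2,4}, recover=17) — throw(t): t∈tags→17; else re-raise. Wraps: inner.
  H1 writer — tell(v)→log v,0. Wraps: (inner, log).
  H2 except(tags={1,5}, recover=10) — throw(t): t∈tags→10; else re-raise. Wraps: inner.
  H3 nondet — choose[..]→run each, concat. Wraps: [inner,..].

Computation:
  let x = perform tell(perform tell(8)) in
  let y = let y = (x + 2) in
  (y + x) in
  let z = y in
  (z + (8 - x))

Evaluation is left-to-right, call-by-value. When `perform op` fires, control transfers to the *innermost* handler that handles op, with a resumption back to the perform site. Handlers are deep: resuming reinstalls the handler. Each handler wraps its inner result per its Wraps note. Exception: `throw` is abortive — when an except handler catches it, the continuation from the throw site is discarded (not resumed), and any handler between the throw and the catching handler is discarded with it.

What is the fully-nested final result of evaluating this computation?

Step-by-step:
tell(8) @ H1 ⇒ log+=8
tell(0) @ H1 ⇒ log+=0
H0 returns 10
H1 returns (10, (8, 0))
H2 returns (10, (8, 0))
H3 returns [(10, (8, 0))]
= [(10, (8, 0))]

Answer: [(10, (8, 0))]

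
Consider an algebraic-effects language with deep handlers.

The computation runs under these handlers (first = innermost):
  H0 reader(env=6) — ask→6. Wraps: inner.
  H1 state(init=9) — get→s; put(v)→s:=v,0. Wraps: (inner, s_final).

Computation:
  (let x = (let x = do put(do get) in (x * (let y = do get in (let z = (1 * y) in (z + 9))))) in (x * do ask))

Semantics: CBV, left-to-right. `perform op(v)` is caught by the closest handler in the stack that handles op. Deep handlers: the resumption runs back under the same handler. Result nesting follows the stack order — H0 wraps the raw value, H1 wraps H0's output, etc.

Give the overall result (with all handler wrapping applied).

Answer: (0, 9)

Evaluation trace:
get @ H1 ⇒ 9
put(9) @ H1 ⇒ s:=9
get @ H1 ⇒ 9
ask @ H0 ⇒ 6
H0 returns 0
H1 returns (0, 9)
= (0, 9)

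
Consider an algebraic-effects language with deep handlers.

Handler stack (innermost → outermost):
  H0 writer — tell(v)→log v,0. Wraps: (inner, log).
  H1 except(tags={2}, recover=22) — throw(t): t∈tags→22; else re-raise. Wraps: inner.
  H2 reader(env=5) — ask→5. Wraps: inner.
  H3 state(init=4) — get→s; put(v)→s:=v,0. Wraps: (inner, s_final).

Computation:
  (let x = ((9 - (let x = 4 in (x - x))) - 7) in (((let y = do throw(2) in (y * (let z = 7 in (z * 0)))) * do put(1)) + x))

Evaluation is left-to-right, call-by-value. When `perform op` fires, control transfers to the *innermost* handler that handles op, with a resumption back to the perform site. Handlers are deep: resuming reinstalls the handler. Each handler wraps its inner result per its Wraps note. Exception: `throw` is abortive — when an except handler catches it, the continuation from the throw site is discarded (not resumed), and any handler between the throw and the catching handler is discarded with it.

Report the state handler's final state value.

Answer: 4

Step-by-step:
throw(2) @ H1 caught ⇒ 22
H2 returns 22
H3 returns (22, 4)
= (22, 4)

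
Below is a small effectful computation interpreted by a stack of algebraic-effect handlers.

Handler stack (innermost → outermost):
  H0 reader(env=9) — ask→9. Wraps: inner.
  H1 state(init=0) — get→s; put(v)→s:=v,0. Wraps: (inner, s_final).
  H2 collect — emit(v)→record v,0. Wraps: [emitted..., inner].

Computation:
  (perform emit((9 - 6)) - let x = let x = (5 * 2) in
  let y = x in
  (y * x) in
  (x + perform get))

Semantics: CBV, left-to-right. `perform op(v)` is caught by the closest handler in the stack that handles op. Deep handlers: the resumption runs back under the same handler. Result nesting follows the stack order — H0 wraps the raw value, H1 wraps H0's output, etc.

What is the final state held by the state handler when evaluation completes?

Answer: 0

Working:
emit(3) @ H2 ⇒ out+=3
get @ H1 ⇒ 0
H0 returns -100
H1 returns (-100, 0)
H2 returns [3, (-100, 0)]
= [3, (-100, 0)]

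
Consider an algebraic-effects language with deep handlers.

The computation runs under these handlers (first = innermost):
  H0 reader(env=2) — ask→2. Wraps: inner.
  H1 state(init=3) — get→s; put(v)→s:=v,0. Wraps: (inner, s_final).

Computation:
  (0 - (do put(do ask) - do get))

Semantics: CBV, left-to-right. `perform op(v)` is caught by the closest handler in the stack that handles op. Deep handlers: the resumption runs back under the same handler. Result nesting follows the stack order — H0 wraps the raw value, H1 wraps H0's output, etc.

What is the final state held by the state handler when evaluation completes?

Evaluation trace:
ask @ H0 ⇒ 2
put(2) @ H1 ⇒ s:=2
get @ H1 ⇒ 2
H0 returns 2
H1 returns (2, 2)
= (2, 2)

Answer: 2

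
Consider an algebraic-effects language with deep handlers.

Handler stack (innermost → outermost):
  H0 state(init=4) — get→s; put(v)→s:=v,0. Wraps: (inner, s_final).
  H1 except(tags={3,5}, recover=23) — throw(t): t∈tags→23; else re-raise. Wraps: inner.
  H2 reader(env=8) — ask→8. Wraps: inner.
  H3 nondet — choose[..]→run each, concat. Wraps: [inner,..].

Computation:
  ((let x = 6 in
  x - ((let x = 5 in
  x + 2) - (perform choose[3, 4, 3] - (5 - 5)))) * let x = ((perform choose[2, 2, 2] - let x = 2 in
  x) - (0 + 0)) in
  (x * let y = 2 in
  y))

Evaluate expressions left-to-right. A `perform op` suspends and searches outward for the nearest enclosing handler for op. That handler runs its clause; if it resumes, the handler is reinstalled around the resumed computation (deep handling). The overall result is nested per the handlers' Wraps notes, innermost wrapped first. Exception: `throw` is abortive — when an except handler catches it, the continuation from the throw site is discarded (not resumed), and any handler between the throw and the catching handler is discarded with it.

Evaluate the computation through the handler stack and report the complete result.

Working:
choose[3, 4, 3] @ H3
  branch[0] choose=3:
    choose[2, 2, 2] @ H3
      branch[0] choose=2:
        H0 returns (0, 4)
        H1 returns (0, 4)
        H2 returns (0, 4)
        H3 returns [(0, 4)]
      branch[1] choose=2:
        H0 returns (0, 4)
        H1 returns (0, 4)
        H2 returns (0, 4)
        H3 returns [(0, 4)]
      branch[2] choose=2:
        H0 returns (0, 4)
        H1 returns (0, 4)
        H2 returns (0, 4)
        H3 returns [(0, 4)]
  branch[1] choose=4:
    choose[2, 2, 2] @ H3
      branch[0] choose=2:
        H0 returns (0, 4)
        H1 returns (0, 4)
        H2 returns (0, 4)
        H3 returns [(0, 4)]
      branch[1] choose=2:
        H0 returns (0, 4)
        H1 returns (0, 4)
        H2 returns (0, 4)
        H3 returns [(0, 4)]
      branch[2] choose=2:
        H0 returns (0, 4)
        H1 returns (0, 4)
        H2 returns (0, 4)
        H3 returns [(0, 4)]
  branch[2] choose=3:
    choose[2, 2, 2] @ H3
      branch[0] choose=2:
        H0 returns (0, 4)
        H1 returns (0, 4)
        H2 returns (0, 4)
        H3 returns [(0, 4)]
      branch[1] choose=2:
        H0 returns (0, 4)
        H1 returns (0, 4)
        H2 returns (0, 4)
        H3 returns [(0, 4)]
      branch[2] choose=2:
        H0 returns (0, 4)
        H1 returns (0, 4)
        H2 returns (0, 4)
        H3 returns [(0, 4)]
= [(0, 4), (0, 4), (0, 4), (0, 4), (0, 4), (0, 4), (0, 4), (0, 4), (0, 4)]

Answer: [(0, 4), (0, 4), (0, 4), (0, 4), (0, 4), (0, 4), (0, 4), (0, 4), (0, 4)]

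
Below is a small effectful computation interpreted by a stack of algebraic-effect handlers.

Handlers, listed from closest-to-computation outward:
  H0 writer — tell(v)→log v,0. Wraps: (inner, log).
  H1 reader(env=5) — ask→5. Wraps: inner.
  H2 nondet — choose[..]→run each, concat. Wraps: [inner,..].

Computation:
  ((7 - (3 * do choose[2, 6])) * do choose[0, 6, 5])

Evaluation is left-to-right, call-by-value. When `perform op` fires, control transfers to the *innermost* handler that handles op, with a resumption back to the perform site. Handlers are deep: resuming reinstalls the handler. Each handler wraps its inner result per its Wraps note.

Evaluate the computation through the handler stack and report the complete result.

Evaluation trace:
choose[2, 6] @ H2
  branch[0] choose=2:
    choose[0, 6, 5] @ H2
      branch[0] choose=0:
        H0 returns (0, ())
        H1 returns (0, ())
        H2 returns [(0, ())]
      branch[1] choose=6:
        H0 returns (6, ())
        H1 returns (6, ())
        H2 returns [(6, ())]
      branch[2] choose=5:
        H0 returns (5, ())
        H1 returns (5, ())
        H2 returns [(5, ())]
  branch[1] choose=6:
    choose[0, 6, 5] @ H2
      branch[0] choose=0:
        H0 returns (0, ())
        H1 returns (0, ())
        H2 returns [(0, ())]
      branch[1] choose=6:
        H0 returns (-66, ())
        H1 returns (-66, ())
        H2 returns [(-66, ())]
      branch[2] choose=5:
        H0 returns (-55, ())
        H1 returns (-55, ())
        H2 returns [(-55, ())]
= [(0, ()), (6, ()), (5, ()), (0, ()), (-66, ()), (-55, ())]

Answer: [(0, ()), (6, ()), (5, ()), (0, ()), (-66, ()), (-55, ())]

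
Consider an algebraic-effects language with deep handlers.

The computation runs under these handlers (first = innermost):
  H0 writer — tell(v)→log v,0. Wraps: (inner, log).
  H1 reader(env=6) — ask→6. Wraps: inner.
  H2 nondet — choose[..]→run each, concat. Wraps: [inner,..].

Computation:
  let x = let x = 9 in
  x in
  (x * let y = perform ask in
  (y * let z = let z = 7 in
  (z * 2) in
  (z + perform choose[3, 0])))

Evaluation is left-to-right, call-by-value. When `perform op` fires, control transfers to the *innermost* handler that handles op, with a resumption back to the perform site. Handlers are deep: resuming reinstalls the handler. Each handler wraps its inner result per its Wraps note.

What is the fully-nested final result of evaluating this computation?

Answer: [(918, ()), (756, ())]

Evaluation trace:
ask @ H1 ⇒ 6
choose[3, 0] @ H2
  branch[0] choose=3:
    H0 returns (918, ())
    H1 returns (918, ())
    H2 returns [(918, ())]
  branch[1] choose=0:
    H0 returns (756, ())
    H1 returns (756, ())
    H2 returns [(756, ())]
= [(918, ()), (756, ())]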